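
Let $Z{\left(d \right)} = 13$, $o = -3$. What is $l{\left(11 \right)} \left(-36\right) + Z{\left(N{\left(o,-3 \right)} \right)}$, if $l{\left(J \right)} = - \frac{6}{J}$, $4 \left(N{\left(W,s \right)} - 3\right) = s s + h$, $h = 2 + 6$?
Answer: $\frac{359}{11} \approx 32.636$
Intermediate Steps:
$h = 8$
$N{\left(W,s \right)} = 5 + \frac{s^{2}}{4}$ ($N{\left(W,s \right)} = 3 + \frac{s s + 8}{4} = 3 + \frac{s^{2} + 8}{4} = 3 + \frac{8 + s^{2}}{4} = 3 + \left(2 + \frac{s^{2}}{4}\right) = 5 + \frac{s^{2}}{4}$)
$l{\left(11 \right)} \left(-36\right) + Z{\left(N{\left(o,-3 \right)} \right)} = - \frac{6}{11} \left(-36\right) + 13 = \left(-6\right) \frac{1}{11} \left(-36\right) + 13 = \left(- \frac{6}{11}\right) \left(-36\right) + 13 = \frac{216}{11} + 13 = \frac{359}{11}$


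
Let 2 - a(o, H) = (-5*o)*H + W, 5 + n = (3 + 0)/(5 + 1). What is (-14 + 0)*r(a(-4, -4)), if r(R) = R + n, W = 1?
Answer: -1071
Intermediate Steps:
n = -9/2 (n = -5 + (3 + 0)/(5 + 1) = -5 + 3/6 = -5 + 3*(⅙) = -5 + ½ = -9/2 ≈ -4.5000)
a(o, H) = 1 + 5*H*o (a(o, H) = 2 - ((-5*o)*H + 1) = 2 - (-5*H*o + 1) = 2 - (1 - 5*H*o) = 2 + (-1 + 5*H*o) = 1 + 5*H*o)
r(R) = -9/2 + R (r(R) = R - 9/2 = -9/2 + R)
(-14 + 0)*r(a(-4, -4)) = (-14 + 0)*(-9/2 + (1 + 5*(-4)*(-4))) = -14*(-9/2 + (1 + 80)) = -14*(-9/2 + 81) = -14*153/2 = -1071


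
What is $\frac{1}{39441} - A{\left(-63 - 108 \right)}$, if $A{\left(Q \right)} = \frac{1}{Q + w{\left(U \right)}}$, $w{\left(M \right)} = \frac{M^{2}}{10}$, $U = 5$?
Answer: $\frac{79219}{13291617} \approx 0.0059601$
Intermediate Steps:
$w{\left(M \right)} = \frac{M^{2}}{10}$ ($w{\left(M \right)} = M^{2} \cdot \frac{1}{10} = \frac{M^{2}}{10}$)
$A{\left(Q \right)} = \frac{1}{\frac{5}{2} + Q}$ ($A{\left(Q \right)} = \frac{1}{Q + \frac{5^{2}}{10}} = \frac{1}{Q + \frac{1}{10} \cdot 25} = \frac{1}{Q + \frac{5}{2}} = \frac{1}{\frac{5}{2} + Q}$)
$\frac{1}{39441} - A{\left(-63 - 108 \right)} = \frac{1}{39441} - \frac{2}{5 + 2 \left(-63 - 108\right)} = \frac{1}{39441} - \frac{2}{5 + 2 \left(-171\right)} = \frac{1}{39441} - \frac{2}{5 - 342} = \frac{1}{39441} - \frac{2}{-337} = \frac{1}{39441} - 2 \left(- \frac{1}{337}\right) = \frac{1}{39441} - - \frac{2}{337} = \frac{1}{39441} + \frac{2}{337} = \frac{79219}{13291617}$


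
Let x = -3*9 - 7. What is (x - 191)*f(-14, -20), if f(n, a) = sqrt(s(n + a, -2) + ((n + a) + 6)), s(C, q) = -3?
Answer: -225*I*sqrt(31) ≈ -1252.7*I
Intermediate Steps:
x = -34 (x = -27 - 7 = -34)
f(n, a) = sqrt(3 + a + n) (f(n, a) = sqrt(-3 + ((n + a) + 6)) = sqrt(-3 + ((a + n) + 6)) = sqrt(-3 + (6 + a + n)) = sqrt(3 + a + n))
(x - 191)*f(-14, -20) = (-34 - 191)*sqrt(3 - 20 - 14) = -225*I*sqrt(31)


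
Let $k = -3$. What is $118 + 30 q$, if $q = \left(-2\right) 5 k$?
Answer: $1018$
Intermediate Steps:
$q = 30$ ($q = \left(-2\right) 5 \left(-3\right) = \left(-10\right) \left(-3\right) = 30$)
$118 + 30 q = 118 + 30 \cdot 30 = 118 + 900 = 1018$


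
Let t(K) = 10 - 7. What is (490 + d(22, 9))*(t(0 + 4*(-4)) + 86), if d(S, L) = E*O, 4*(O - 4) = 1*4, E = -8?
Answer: 40050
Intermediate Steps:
O = 5 (O = 4 + (1*4)/4 = 4 + (¼)*4 = 4 + 1 = 5)
d(S, L) = -40 (d(S, L) = -8*5 = -40)
t(K) = 3
(490 + d(22, 9))*(t(0 + 4*(-4)) + 86) = (490 - 40)*(3 + 86) = 450*89 = 40050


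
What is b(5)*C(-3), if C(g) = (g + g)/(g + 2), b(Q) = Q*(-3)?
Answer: -90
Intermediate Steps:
b(Q) = -3*Q
C(g) = 2*g/(2 + g) (C(g) = (2*g)/(2 + g) = 2*g/(2 + g))
b(5)*C(-3) = (-3*5)*(2*(-3)/(2 - 3)) = -30*(-3)/(-1) = -30*(-3)*(-1) = -15*6 = -90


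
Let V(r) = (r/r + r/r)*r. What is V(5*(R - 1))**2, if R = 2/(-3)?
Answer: 2500/9 ≈ 277.78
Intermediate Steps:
R = -2/3 (R = 2*(-1/3) = -2/3 ≈ -0.66667)
V(r) = 2*r (V(r) = (1 + 1)*r = 2*r)
V(5*(R - 1))**2 = (2*(5*(-2/3 - 1)))**2 = (2*(5*(-5/3)))**2 = (2*(-25/3))**2 = (-50/3)**2 = 2500/9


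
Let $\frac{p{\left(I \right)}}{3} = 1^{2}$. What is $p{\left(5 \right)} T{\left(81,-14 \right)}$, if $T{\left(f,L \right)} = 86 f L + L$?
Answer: $-292614$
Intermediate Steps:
$T{\left(f,L \right)} = L + 86 L f$ ($T{\left(f,L \right)} = 86 L f + L = L + 86 L f$)
$p{\left(I \right)} = 3$ ($p{\left(I \right)} = 3 \cdot 1^{2} = 3 \cdot 1 = 3$)
$p{\left(5 \right)} T{\left(81,-14 \right)} = 3 \left(- 14 \left(1 + 86 \cdot 81\right)\right) = 3 \left(- 14 \left(1 + 6966\right)\right) = 3 \left(\left(-14\right) 6967\right) = 3 \left(-97538\right) = -292614$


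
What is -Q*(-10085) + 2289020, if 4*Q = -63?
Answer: 8520725/4 ≈ 2.1302e+6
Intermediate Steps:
Q = -63/4 (Q = (1/4)*(-63) = -63/4 ≈ -15.750)
-Q*(-10085) + 2289020 = -(-63)*(-10085)/4 + 2289020 = -1*635355/4 + 2289020 = -635355/4 + 2289020 = 8520725/4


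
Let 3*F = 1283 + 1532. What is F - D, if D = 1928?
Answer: -2969/3 ≈ -989.67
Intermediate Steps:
F = 2815/3 (F = (1283 + 1532)/3 = (⅓)*2815 = 2815/3 ≈ 938.33)
F - D = 2815/3 - 1*1928 = 2815/3 - 1928 = -2969/3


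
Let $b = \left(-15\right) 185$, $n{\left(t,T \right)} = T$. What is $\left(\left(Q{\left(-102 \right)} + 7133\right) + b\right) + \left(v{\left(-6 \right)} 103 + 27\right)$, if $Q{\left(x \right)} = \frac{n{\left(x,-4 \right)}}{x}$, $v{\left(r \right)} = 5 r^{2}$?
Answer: $\frac{1169177}{51} \approx 22925.0$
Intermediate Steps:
$Q{\left(x \right)} = - \frac{4}{x}$
$b = -2775$
$\left(\left(Q{\left(-102 \right)} + 7133\right) + b\right) + \left(v{\left(-6 \right)} 103 + 27\right) = \left(\left(- \frac{4}{-102} + 7133\right) - 2775\right) + \left(5 \left(-6\right)^{2} \cdot 103 + 27\right) = \left(\left(\left(-4\right) \left(- \frac{1}{102}\right) + 7133\right) - 2775\right) + \left(5 \cdot 36 \cdot 103 + 27\right) = \left(\left(\frac{2}{51} + 7133\right) - 2775\right) + \left(180 \cdot 103 + 27\right) = \left(\frac{363785}{51} - 2775\right) + \left(18540 + 27\right) = \frac{222260}{51} + 18567 = \frac{1169177}{51}$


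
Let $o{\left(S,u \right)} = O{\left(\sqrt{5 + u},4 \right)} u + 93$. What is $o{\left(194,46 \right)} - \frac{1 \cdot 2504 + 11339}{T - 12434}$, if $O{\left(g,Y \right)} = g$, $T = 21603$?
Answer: $\frac{838874}{9169} + 46 \sqrt{51} \approx 420.0$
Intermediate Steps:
$o{\left(S,u \right)} = 93 + u \sqrt{5 + u}$ ($o{\left(S,u \right)} = \sqrt{5 + u} u + 93 = u \sqrt{5 + u} + 93 = 93 + u \sqrt{5 + u}$)
$o{\left(194,46 \right)} - \frac{1 \cdot 2504 + 11339}{T - 12434} = \left(93 + 46 \sqrt{5 + 46}\right) - \frac{1 \cdot 2504 + 11339}{21603 - 12434} = \left(93 + 46 \sqrt{51}\right) - \frac{2504 + 11339}{9169} = \left(93 + 46 \sqrt{51}\right) - 13843 \cdot \frac{1}{9169} = \left(93 + 46 \sqrt{51}\right) - \frac{13843}{9169} = \frac{838874}{9169} + 46 \sqrt{51}$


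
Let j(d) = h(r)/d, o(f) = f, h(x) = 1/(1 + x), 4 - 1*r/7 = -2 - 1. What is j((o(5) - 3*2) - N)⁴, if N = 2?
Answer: 1/506250000 ≈ 1.9753e-9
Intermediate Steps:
r = 49 (r = 28 - 7*(-2 - 1) = 28 - 7*(-3) = 28 + 21 = 49)
j(d) = 1/(50*d) (j(d) = 1/((1 + 49)*d) = 1/(50*d))
j((o(5) - 3*2) - N)⁴ = (1/(50*((5 - 3*2) - 1*2)))⁴ = (1/(50*((5 - 6) - 2)))⁴ = (1/(50*(-1 - 2)))⁴ = ((1/50)/(-3))⁴ = ((1/50)*(-⅓))⁴ = (-1/150)⁴ = 1/506250000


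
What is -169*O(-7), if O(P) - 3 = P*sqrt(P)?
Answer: -507 + 1183*I*sqrt(7) ≈ -507.0 + 3129.9*I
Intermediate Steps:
O(P) = 3 + P**(3/2) (O(P) = 3 + P*sqrt(P) = 3 + P**(3/2))
-169*O(-7) = -169*(3 + (-7)**(3/2)) = -169*(3 - 7*I*sqrt(7)) = -507 + 1183*I*sqrt(7)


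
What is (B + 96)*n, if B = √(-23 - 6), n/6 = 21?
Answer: 12096 + 126*I*√29 ≈ 12096.0 + 678.53*I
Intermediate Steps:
n = 126 (n = 6*21 = 126)
B = I*√29 (B = √(-29) = I*√29 ≈ 5.3852*I)
(B + 96)*n = (I*√29 + 96)*126 = (96 + I*√29)*126 = 12096 + 126*I*√29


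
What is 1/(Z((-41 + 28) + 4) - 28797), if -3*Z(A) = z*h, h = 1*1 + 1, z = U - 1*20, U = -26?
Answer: -3/86299 ≈ -3.4763e-5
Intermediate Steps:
z = -46 (z = -26 - 1*20 = -26 - 20 = -46)
h = 2 (h = 1 + 1 = 2)
Z(A) = 92/3 (Z(A) = -(-46)*2/3 = -1/3*(-92) = 92/3)
1/(Z((-41 + 28) + 4) - 28797) = 1/(92/3 - 28797) = 1/(-86299/3) = -3/86299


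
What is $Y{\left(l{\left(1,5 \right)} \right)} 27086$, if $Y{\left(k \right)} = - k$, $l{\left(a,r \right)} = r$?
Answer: $-135430$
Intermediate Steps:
$Y{\left(l{\left(1,5 \right)} \right)} 27086 = \left(-1\right) 5 \cdot 27086 = \left(-5\right) 27086 = -135430$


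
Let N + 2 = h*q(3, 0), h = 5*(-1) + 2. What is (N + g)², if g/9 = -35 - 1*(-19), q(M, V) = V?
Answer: 21316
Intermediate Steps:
g = -144 (g = 9*(-35 - 1*(-19)) = 9*(-35 + 19) = 9*(-16) = -144)
h = -3 (h = -5 + 2 = -3)
N = -2 (N = -2 - 3*0 = -2 + 0 = -2)
(N + g)² = (-2 - 144)² = (-146)² = 21316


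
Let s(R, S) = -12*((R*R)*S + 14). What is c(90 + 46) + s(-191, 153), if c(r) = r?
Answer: -66979148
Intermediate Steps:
s(R, S) = -168 - 12*S*R² (s(R, S) = -12*(R²*S + 14) = -12*(S*R² + 14) = -12*(14 + S*R²) = -168 - 12*S*R²)
c(90 + 46) + s(-191, 153) = (90 + 46) + (-168 - 12*153*(-191)²) = 136 + (-168 - 12*153*36481) = 136 + (-168 - 66979116) = 136 - 66979284 = -66979148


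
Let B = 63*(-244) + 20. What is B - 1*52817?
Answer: -68169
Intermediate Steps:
B = -15352 (B = -15372 + 20 = -15352)
B - 1*52817 = -15352 - 1*52817 = -15352 - 52817 = -68169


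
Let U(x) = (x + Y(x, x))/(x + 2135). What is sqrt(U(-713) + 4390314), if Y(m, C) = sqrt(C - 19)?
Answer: sqrt(986398075610 + 316*I*sqrt(183))/474 ≈ 2095.3 + 4.5402e-6*I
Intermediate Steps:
Y(m, C) = sqrt(-19 + C)
U(x) = (x + sqrt(-19 + x))/(2135 + x) (U(x) = (x + sqrt(-19 + x))/(x + 2135) = (x + sqrt(-19 + x))/(2135 + x))
sqrt(U(-713) + 4390314) = sqrt((-713 + sqrt(-19 - 713))/(2135 - 713) + 4390314) = sqrt((-713 + sqrt(-732))/1422 + 4390314) = sqrt((-713 + 2*I*sqrt(183))/1422 + 4390314) = sqrt((-713/1422 + I*sqrt(183)/711) + 4390314) = sqrt(6243025795/1422 + I*sqrt(183)/711)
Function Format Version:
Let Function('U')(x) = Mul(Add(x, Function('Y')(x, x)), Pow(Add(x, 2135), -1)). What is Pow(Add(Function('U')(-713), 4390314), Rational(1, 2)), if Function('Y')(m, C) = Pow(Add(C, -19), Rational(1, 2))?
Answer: Mul(Rational(1, 474), Pow(Add(986398075610, Mul(316, I, Pow(183, Rational(1, 2)))), Rational(1, 2))) ≈ Add(2095.3, Mul(4.5402e-6, I))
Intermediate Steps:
Function('Y')(m, C) = Pow(Add(-19, C), Rational(1, 2))
Function('U')(x) = Mul(Pow(Add(2135, x), -1), Add(x, Pow(Add(-19, x), Rational(1, 2)))) (Function('U')(x) = Mul(Add(x, Pow(Add(-19, x), Rational(1, 2))), Pow(Add(x, 2135), -1)) = Mul(Add(x, Pow(Add(-19, x), Rational(1, 2))), Pow(Add(2135, x), -1)) = Mul(Pow(Add(2135, x), -1), Add(x, Pow(Add(-19, x), Rational(1, 2)))))
Pow(Add(Function('U')(-713), 4390314), Rational(1, 2)) = Pow(Add(Mul(Pow(Add(2135, -713), -1), Add(-713, Pow(Add(-19, -713), Rational(1, 2)))), 4390314), Rational(1, 2)) = Pow(Add(Mul(Pow(1422, -1), Add(-713, Pow(-732, Rational(1, 2)))), 4390314), Rational(1, 2)) = Pow(Add(Mul(Rational(1, 1422), Add(-713, Mul(2, I, Pow(183, Rational(1, 2))))), 4390314), Rational(1, 2)) = Pow(Add(Add(Rational(-713, 1422), Mul(Rational(1, 711), I, Pow(183, Rational(1, 2)))), 4390314), Rational(1, 2)) = Pow(Add(Rational(6243025795, 1422), Mul(Rational(1, 711), I, Pow(183, Rational(1, 2)))), Rational(1, 2))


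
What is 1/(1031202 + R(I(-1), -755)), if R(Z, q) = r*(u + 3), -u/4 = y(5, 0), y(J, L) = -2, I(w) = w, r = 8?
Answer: 1/1031290 ≈ 9.6966e-7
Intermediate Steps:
u = 8 (u = -4*(-2) = 8)
R(Z, q) = 88 (R(Z, q) = 8*(8 + 3) = 8*11 = 88)
1/(1031202 + R(I(-1), -755)) = 1/(1031202 + 88) = 1/1031290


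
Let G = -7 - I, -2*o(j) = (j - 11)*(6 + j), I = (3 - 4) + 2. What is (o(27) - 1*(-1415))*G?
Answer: -9208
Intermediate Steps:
I = 1 (I = -1 + 2 = 1)
o(j) = -(-11 + j)*(6 + j)/2 (o(j) = -(j - 11)*(6 + j)/2 = -(-11 + j)*(6 + j)/2)
G = -8 (G = -7 - 1*1 = -7 - 1 = -8)
(o(27) - 1*(-1415))*G = ((33 - 1/2*27**2 + (5/2)*27) - 1*(-1415))*(-8) = ((33 - 1/2*729 + 135/2) + 1415)*(-8) = ((33 - 729/2 + 135/2) + 1415)*(-8) = (-264 + 1415)*(-8) = 1151*(-8) = -9208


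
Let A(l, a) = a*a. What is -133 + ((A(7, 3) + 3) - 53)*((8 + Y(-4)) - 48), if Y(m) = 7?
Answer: 1220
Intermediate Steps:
A(l, a) = a**2
-133 + ((A(7, 3) + 3) - 53)*((8 + Y(-4)) - 48) = -133 + ((3**2 + 3) - 53)*((8 + 7) - 48) = -133 + ((9 + 3) - 53)*(15 - 48) = -133 + (12 - 53)*(-33) = -133 - 41*(-33) = -133 + 1353 = 1220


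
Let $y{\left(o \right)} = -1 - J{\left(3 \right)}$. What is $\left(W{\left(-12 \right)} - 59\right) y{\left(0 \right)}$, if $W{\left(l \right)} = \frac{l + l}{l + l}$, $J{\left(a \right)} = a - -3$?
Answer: $406$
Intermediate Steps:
$J{\left(a \right)} = 3 + a$ ($J{\left(a \right)} = a + 3 = 3 + a$)
$W{\left(l \right)} = 1$ ($W{\left(l \right)} = \frac{2 l}{2 l} = 2 l \frac{1}{2 l} = 1$)
$y{\left(o \right)} = -7$ ($y{\left(o \right)} = -1 - \left(3 + 3\right) = -1 - 6 = -7$)
$\left(W{\left(-12 \right)} - 59\right) y{\left(0 \right)} = \left(1 - 59\right) \left(-7\right) = \left(-58\right) \left(-7\right) = 406$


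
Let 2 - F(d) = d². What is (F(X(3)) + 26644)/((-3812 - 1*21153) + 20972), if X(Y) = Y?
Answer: -8879/1331 ≈ -6.6709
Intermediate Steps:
F(d) = 2 - d²
(F(X(3)) + 26644)/((-3812 - 1*21153) + 20972) = ((2 - 1*3²) + 26644)/((-3812 - 1*21153) + 20972) = ((2 - 1*9) + 26644)/((-3812 - 21153) + 20972) = ((2 - 9) + 26644)/(-24965 + 20972) = (-7 + 26644)/(-3993) = 26637*(-1/3993) = -8879/1331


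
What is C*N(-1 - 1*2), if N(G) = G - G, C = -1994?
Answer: 0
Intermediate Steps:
N(G) = 0
C*N(-1 - 1*2) = -1994*0 = 0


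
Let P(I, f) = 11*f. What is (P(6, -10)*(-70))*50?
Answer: 385000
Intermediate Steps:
(P(6, -10)*(-70))*50 = ((11*(-10))*(-70))*50 = -110*(-70)*50 = 7700*50 = 385000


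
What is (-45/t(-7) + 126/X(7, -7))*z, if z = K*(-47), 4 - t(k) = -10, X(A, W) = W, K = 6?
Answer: 41877/7 ≈ 5982.4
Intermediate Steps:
t(k) = 14 (t(k) = 4 - 1*(-10) = 4 + 10 = 14)
z = -282 (z = 6*(-47) = -282)
(-45/t(-7) + 126/X(7, -7))*z = (-45/14 + 126/(-7))*(-282) = (-45*1/14 + 126*(-⅐))*(-282) = (-45/14 - 18)*(-282) = -297/14*(-282) = 41877/7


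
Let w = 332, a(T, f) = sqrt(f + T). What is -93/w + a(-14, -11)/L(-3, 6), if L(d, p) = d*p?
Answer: -93/332 - 5*I/18 ≈ -0.28012 - 0.27778*I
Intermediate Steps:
a(T, f) = sqrt(T + f)
-93/w + a(-14, -11)/L(-3, 6) = -93/332 + sqrt(-14 - 11)/((-3*6)) = -93*1/332 + sqrt(-25)/(-18) = -93/332 + (5*I)*(-1/18) = -93/332 - 5*I/18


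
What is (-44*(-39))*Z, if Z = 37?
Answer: 63492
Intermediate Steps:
(-44*(-39))*Z = -44*(-39)*37 = 1716*37 = 63492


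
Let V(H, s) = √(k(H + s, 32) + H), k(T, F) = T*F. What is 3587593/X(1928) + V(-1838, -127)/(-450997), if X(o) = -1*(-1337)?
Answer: 3587593/1337 - I*√64718/450997 ≈ 2683.3 - 0.00056408*I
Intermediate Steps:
k(T, F) = F*T
X(o) = 1337
V(H, s) = √(32*s + 33*H) (V(H, s) = √(32*(H + s) + H) = √((32*H + 32*s) + H) = √(32*s + 33*H))
3587593/X(1928) + V(-1838, -127)/(-450997) = 3587593/1337 + √(32*(-127) + 33*(-1838))/(-450997) = 3587593*(1/1337) + √(-4064 - 60654)*(-1/450997) = 3587593/1337 + √(-64718)*(-1/450997) = 3587593/1337 + (I*√64718)*(-1/450997) = 3587593/1337 - I*√64718/450997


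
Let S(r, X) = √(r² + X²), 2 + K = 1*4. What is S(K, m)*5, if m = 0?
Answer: 10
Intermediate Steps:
K = 2 (K = -2 + 1*4 = -2 + 4 = 2)
S(r, X) = √(X² + r²)
S(K, m)*5 = √(0² + 2²)*5 = √(0 + 4)*5 = √4*5 = 2*5 = 10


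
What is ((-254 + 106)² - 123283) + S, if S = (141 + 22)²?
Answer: -74810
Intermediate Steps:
S = 26569 (S = 163² = 26569)
((-254 + 106)² - 123283) + S = ((-254 + 106)² - 123283) + 26569 = ((-148)² - 123283) + 26569 = (21904 - 123283) + 26569 = -101379 + 26569 = -74810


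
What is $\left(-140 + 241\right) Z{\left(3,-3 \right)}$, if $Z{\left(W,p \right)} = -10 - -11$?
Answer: $101$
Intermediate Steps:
$Z{\left(W,p \right)} = 1$ ($Z{\left(W,p \right)} = -10 + 11 = 1$)
$\left(-140 + 241\right) Z{\left(3,-3 \right)} = \left(-140 + 241\right) 1 = 101 \cdot 1 = 101$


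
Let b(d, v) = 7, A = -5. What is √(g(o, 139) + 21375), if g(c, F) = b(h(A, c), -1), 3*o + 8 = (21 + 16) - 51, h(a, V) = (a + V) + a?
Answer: √21382 ≈ 146.23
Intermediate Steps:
h(a, V) = V + 2*a (h(a, V) = (V + a) + a = V + 2*a)
o = -22/3 (o = -8/3 + ((21 + 16) - 51)/3 = -8/3 + (37 - 51)/3 = -8/3 + (⅓)*(-14) = -8/3 - 14/3 = -22/3 ≈ -7.3333)
g(c, F) = 7
√(g(o, 139) + 21375) = √(7 + 21375) = √21382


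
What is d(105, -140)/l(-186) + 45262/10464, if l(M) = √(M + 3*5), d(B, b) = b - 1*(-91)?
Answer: 22631/5232 + 49*I*√19/57 ≈ 4.3255 + 3.7471*I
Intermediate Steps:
d(B, b) = 91 + b (d(B, b) = b + 91 = 91 + b)
l(M) = √(15 + M) (l(M) = √(M + 15) = √(15 + M))
d(105, -140)/l(-186) + 45262/10464 = (91 - 140)/(√(15 - 186)) + 45262/10464 = -49*(-I*√19/57) + 45262*(1/10464) = -49*(-I*√19/57) + 22631/5232 = -(-49)*I*√19/57 + 22631/5232 = 49*I*√19/57 + 22631/5232 = 22631/5232 + 49*I*√19/57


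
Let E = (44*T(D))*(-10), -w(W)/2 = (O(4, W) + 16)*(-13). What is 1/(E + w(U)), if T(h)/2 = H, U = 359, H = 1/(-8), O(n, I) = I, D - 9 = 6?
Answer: 1/9860 ≈ 0.00010142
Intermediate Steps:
D = 15 (D = 9 + 6 = 15)
H = -1/8 ≈ -0.12500
T(h) = -1/4 (T(h) = 2*(-1/8) = -1/4)
w(W) = 416 + 26*W (w(W) = -2*(W + 16)*(-13) = -2*(16 + W)*(-13) = -2*(-208 - 13*W) = 416 + 26*W)
E = 110 (E = (44*(-1/4))*(-10) = -11*(-10) = 110)
1/(E + w(U)) = 1/(110 + (416 + 26*359)) = 1/(110 + (416 + 9334)) = 1/(110 + 9750) = 1/9860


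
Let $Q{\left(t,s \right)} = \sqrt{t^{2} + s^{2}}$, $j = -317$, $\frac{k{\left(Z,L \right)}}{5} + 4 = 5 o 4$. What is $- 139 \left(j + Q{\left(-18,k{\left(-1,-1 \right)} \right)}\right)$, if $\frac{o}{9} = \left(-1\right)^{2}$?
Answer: $44063 - 278 \sqrt{193681} \approx -78283.0$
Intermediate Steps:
$o = 9$ ($o = 9 \left(-1\right)^{2} = 9 \cdot 1 = 9$)
$k{\left(Z,L \right)} = 880$ ($k{\left(Z,L \right)} = -20 + 5 \cdot 5 \cdot 9 \cdot 4 = -20 + 5 \cdot 45 \cdot 4 = -20 + 5 \cdot 180 = -20 + 900 = 880$)
$Q{\left(t,s \right)} = \sqrt{s^{2} + t^{2}}$
$- 139 \left(j + Q{\left(-18,k{\left(-1,-1 \right)} \right)}\right) = - 139 \left(-317 + \sqrt{880^{2} + \left(-18\right)^{2}}\right) = - 139 \left(-317 + \sqrt{774400 + 324}\right) = - 139 \left(-317 + \sqrt{774724}\right) = - 139 \left(-317 + 2 \sqrt{193681}\right) = 44063 - 278 \sqrt{193681}$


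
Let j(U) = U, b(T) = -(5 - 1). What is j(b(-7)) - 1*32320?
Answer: -32324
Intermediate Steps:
b(T) = -4 (b(T) = -1*4 = -4)
j(b(-7)) - 1*32320 = -4 - 1*32320 = -4 - 32320 = -32324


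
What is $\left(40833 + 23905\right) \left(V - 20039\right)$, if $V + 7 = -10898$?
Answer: $-2003252672$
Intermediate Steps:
$V = -10905$ ($V = -7 - 10898 = -10905$)
$\left(40833 + 23905\right) \left(V - 20039\right) = \left(40833 + 23905\right) \left(-10905 - 20039\right) = 64738 \left(-30944\right) = -2003252672$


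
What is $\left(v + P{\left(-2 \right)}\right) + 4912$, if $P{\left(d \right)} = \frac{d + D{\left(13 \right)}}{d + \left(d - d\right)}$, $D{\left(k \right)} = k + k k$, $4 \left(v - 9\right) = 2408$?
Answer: $5433$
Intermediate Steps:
$v = 611$ ($v = 9 + \frac{1}{4} \cdot 2408 = 9 + 602 = 611$)
$D{\left(k \right)} = k + k^{2}$
$P{\left(d \right)} = \frac{182 + d}{d}$ ($P{\left(d \right)} = \frac{d + 13 \left(1 + 13\right)}{d + \left(d - d\right)} = \frac{d + 13 \cdot 14}{d + 0} = \frac{d + 182}{d} = \frac{182 + d}{d}$)
$\left(v + P{\left(-2 \right)}\right) + 4912 = \left(611 + \frac{182 - 2}{-2}\right) + 4912 = \left(611 - 90\right) + 4912 = 521 + 4912 = 5433$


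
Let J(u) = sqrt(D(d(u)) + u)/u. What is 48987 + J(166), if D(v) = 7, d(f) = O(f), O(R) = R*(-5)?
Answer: 48987 + sqrt(173)/166 ≈ 48987.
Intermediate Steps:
O(R) = -5*R
d(f) = -5*f
J(u) = sqrt(7 + u)/u
48987 + J(166) = 48987 + sqrt(7 + 166)/166 = 48987 + sqrt(173)/166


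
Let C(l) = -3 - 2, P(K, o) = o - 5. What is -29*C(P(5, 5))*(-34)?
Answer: -4930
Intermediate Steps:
P(K, o) = -5 + o
C(l) = -5
-29*C(P(5, 5))*(-34) = -29*(-5)*(-34) = 145*(-34) = -4930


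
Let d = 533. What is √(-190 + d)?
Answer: 7*√7 ≈ 18.520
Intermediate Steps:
√(-190 + d) = √(-190 + 533) = √343 = 7*√7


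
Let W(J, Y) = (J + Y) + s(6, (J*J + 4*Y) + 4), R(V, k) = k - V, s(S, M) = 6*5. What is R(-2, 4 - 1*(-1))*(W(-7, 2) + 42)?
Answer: 469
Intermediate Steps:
s(S, M) = 30
W(J, Y) = 30 + J + Y (W(J, Y) = (J + Y) + 30 = 30 + J + Y)
R(-2, 4 - 1*(-1))*(W(-7, 2) + 42) = ((4 - 1*(-1)) - 1*(-2))*((30 - 7 + 2) + 42) = ((4 + 1) + 2)*(25 + 42) = (5 + 2)*67 = 7*67 = 469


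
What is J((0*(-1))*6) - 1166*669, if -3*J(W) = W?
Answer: -780054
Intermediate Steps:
J(W) = -W/3
J((0*(-1))*6) - 1166*669 = -0*(-1)*6/3 - 1166*669 = -0*6 - 780054 = -1/3*0 - 780054 = 0 - 780054 = -780054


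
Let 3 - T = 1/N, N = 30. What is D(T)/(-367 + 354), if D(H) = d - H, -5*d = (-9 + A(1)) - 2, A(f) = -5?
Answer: -7/390 ≈ -0.017949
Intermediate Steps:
T = 89/30 (T = 3 - 1/30 = 89/30 ≈ 2.9667)
d = 16/5 (d = -((-9 - 5) - 2)/5 = -(-14 - 2)/5 = -⅕*(-16) = 16/5 ≈ 3.2000)
D(H) = 16/5 - H
D(T)/(-367 + 354) = (16/5 - 1*89/30)/(-367 + 354) = (16/5 - 89/30)/(-13) = (7/30)*(-1/13) = -7/390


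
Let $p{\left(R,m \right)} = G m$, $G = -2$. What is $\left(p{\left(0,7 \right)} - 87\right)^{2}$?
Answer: $10201$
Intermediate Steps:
$p{\left(R,m \right)} = - 2 m$
$\left(p{\left(0,7 \right)} - 87\right)^{2} = \left(\left(-2\right) 7 - 87\right)^{2} = \left(-14 - 87\right)^{2} = \left(-101\right)^{2} = 10201$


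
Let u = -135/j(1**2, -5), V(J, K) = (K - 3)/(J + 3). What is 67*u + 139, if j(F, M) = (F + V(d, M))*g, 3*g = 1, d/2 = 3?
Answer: -244076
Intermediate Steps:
d = 6 (d = 2*3 = 6)
g = 1/3 (g = (1/3)*1 = 1/3 ≈ 0.33333)
V(J, K) = (-3 + K)/(3 + J)
j(F, M) = -1/9 + F/3 + M/27 (j(F, M) = (F + (-3 + M)/(3 + 6))*(1/3) = (F + (-3 + M)/9)*(1/3) = (F + (-1/3 + M/9))*(1/3) = (-1/3 + F + M/9)*(1/3) = -1/9 + F/3 + M/27)
u = -3645 (u = -135/(-1/9 + (1/3)*1**2 + (1/27)*(-5)) = -135/(-1/9 + (1/3)*1 - 5/27) = -135/(-1/9 + 1/3 - 5/27) = -135/1/27 = -135*27 = -3645)
67*u + 139 = 67*(-3645) + 139 = -244215 + 139 = -244076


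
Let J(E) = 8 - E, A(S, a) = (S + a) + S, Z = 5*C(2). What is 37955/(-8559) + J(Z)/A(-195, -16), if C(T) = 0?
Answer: -7739101/1737477 ≈ -4.4542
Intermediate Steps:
Z = 0 (Z = 5*0 = 0)
A(S, a) = a + 2*S
37955/(-8559) + J(Z)/A(-195, -16) = 37955/(-8559) + (8 - 1*0)/(-16 + 2*(-195)) = 37955*(-1/8559) + (8 + 0)/(-16 - 390) = -37955/8559 + 8/(-406) = -37955/8559 + 8*(-1/406) = -37955/8559 - 4/203 = -7739101/1737477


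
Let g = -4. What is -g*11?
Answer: 44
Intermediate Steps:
-g*11 = -1*(-4)*11 = 4*11 = 44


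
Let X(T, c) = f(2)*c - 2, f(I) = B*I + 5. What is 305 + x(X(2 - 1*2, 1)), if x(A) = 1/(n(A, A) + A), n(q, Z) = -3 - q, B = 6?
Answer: 914/3 ≈ 304.67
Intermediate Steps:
f(I) = 5 + 6*I (f(I) = 6*I + 5 = 5 + 6*I)
X(T, c) = -2 + 17*c (X(T, c) = (5 + 6*2)*c - 2 = (5 + 12)*c - 2 = 17*c - 2 = -2 + 17*c)
x(A) = -1/3 (x(A) = 1/((-3 - A) + A) = 1/(-3) = -1/3)
305 + x(X(2 - 1*2, 1)) = 305 - 1/3 = 914/3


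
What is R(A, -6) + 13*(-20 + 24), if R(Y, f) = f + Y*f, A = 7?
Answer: 4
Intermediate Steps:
R(A, -6) + 13*(-20 + 24) = -6*(1 + 7) + 13*(-20 + 24) = -6*8 + 13*4 = -48 + 52 = 4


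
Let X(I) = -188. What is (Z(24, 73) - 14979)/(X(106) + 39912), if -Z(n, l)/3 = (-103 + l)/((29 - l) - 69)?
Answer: -1692717/4488812 ≈ -0.37710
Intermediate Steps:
Z(n, l) = -3*(-103 + l)/(-40 - l) (Z(n, l) = -3*(-103 + l)/((29 - l) - 69) = -3*(-103 + l)/(-40 - l))
(Z(24, 73) - 14979)/(X(106) + 39912) = (3*(-103 + 73)/(40 + 73) - 14979)/(-188 + 39912) = (3*(-30)/113 - 14979)/39724 = (3*(1/113)*(-30) - 14979)*(1/39724) = (-90/113 - 14979)*(1/39724) = -1692717/113*1/39724 = -1692717/4488812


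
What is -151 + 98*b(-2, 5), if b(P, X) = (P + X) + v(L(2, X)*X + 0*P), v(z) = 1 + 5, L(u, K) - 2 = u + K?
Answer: 731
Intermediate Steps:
L(u, K) = 2 + K + u (L(u, K) = 2 + (u + K) = 2 + (K + u) = 2 + K + u)
v(z) = 6
b(P, X) = 6 + P + X (b(P, X) = (P + X) + 6 = 6 + P + X)
-151 + 98*b(-2, 5) = -151 + 98*(6 - 2 + 5) = -151 + 98*9 = -151 + 882 = 731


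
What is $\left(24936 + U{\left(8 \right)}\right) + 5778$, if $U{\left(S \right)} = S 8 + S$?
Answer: $30786$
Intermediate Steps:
$U{\left(S \right)} = 9 S$ ($U{\left(S \right)} = 8 S + S = 9 S$)
$\left(24936 + U{\left(8 \right)}\right) + 5778 = \left(24936 + 9 \cdot 8\right) + 5778 = \left(24936 + 72\right) + 5778 = 25008 + 5778 = 30786$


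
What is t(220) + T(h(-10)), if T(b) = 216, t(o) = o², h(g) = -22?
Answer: 48616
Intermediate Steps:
t(220) + T(h(-10)) = 220² + 216 = 48400 + 216 = 48616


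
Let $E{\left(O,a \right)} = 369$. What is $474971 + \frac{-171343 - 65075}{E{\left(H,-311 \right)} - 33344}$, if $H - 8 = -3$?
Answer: $\frac{15662405143}{32975} \approx 4.7498 \cdot 10^{5}$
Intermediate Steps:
$H = 5$ ($H = 8 - 3 = 5$)
$474971 + \frac{-171343 - 65075}{E{\left(H,-311 \right)} - 33344} = 474971 + \frac{-171343 - 65075}{369 - 33344} = 474971 - \frac{236418}{-32975} = 474971 - - \frac{236418}{32975} = 474971 + \frac{236418}{32975} = \frac{15662405143}{32975}$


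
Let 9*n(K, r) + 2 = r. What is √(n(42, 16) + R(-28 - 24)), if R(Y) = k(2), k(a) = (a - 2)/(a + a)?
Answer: √14/3 ≈ 1.2472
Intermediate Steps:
n(K, r) = -2/9 + r/9
k(a) = (-2 + a)/(2*a) (k(a) = (-2 + a)/((2*a)) = (-2 + a)*(1/(2*a)) = (-2 + a)/(2*a))
R(Y) = 0 (R(Y) = (½)*(-2 + 2)/2 = (½)*(½)*0 = 0)
√(n(42, 16) + R(-28 - 24)) = √((-2/9 + (⅑)*16) + 0) = √((-2/9 + 16/9) + 0) = √(14/9 + 0) = √(14/9) = √14/3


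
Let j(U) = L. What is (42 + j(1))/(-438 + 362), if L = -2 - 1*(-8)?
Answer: -12/19 ≈ -0.63158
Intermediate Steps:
L = 6 (L = -2 + 8 = 6)
j(U) = 6
(42 + j(1))/(-438 + 362) = (42 + 6)/(-438 + 362) = 48/(-76) = 48*(-1/76) = -12/19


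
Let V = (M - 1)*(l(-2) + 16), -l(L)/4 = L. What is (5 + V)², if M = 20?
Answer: 212521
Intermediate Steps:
l(L) = -4*L
V = 456 (V = (20 - 1)*(-4*(-2) + 16) = 19*(8 + 16) = 19*24 = 456)
(5 + V)² = (5 + 456)² = 461² = 212521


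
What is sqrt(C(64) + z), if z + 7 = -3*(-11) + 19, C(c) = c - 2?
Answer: sqrt(107) ≈ 10.344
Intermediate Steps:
C(c) = -2 + c
z = 45 (z = -7 + (-3*(-11) + 19) = -7 + (33 + 19) = -7 + 52 = 45)
sqrt(C(64) + z) = sqrt((-2 + 64) + 45) = sqrt(62 + 45) = sqrt(107)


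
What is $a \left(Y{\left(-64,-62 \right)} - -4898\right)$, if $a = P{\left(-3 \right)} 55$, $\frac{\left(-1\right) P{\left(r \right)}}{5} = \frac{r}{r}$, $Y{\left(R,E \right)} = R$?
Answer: $-1329350$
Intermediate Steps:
$P{\left(r \right)} = -5$ ($P{\left(r \right)} = - 5 \frac{r}{r} = \left(-5\right) 1 = -5$)
$a = -275$ ($a = \left(-5\right) 55 = -275$)
$a \left(Y{\left(-64,-62 \right)} - -4898\right) = - 275 \left(-64 - -4898\right) = - 275 \left(-64 + 4898\right) = \left(-275\right) 4834 = -1329350$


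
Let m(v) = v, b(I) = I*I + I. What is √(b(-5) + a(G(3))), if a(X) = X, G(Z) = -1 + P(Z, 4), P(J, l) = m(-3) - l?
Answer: 2*√3 ≈ 3.4641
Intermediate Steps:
b(I) = I + I² (b(I) = I² + I = I + I²)
P(J, l) = -3 - l
G(Z) = -8 (G(Z) = -1 + (-3 - 1*4) = -1 + (-3 - 4) = -1 - 7 = -8)
√(b(-5) + a(G(3))) = √(-5*(1 - 5) - 8) = √(-5*(-4) - 8) = √(20 - 8) = √12 = 2*√3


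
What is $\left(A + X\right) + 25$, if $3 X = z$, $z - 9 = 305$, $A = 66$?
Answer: $\frac{587}{3} \approx 195.67$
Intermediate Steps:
$z = 314$ ($z = 9 + 305 = 314$)
$X = \frac{314}{3}$ ($X = \frac{1}{3} \cdot 314 = \frac{314}{3} \approx 104.67$)
$\left(A + X\right) + 25 = \left(66 + \frac{314}{3}\right) + 25 = \frac{512}{3} + 25 = \frac{587}{3}$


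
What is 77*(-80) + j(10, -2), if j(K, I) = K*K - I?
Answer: -6058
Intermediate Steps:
j(K, I) = K² - I
77*(-80) + j(10, -2) = 77*(-80) + (10² - 1*(-2)) = -6160 + (100 + 2) = -6160 + 102 = -6058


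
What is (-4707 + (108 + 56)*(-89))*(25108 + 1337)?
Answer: -510467835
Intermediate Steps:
(-4707 + (108 + 56)*(-89))*(25108 + 1337) = (-4707 + 164*(-89))*26445 = (-4707 - 14596)*26445 = -19303*26445 = -510467835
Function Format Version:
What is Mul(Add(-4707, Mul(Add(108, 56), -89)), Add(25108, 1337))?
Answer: -510467835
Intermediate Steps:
Mul(Add(-4707, Mul(Add(108, 56), -89)), Add(25108, 1337)) = Mul(Add(-4707, Mul(164, -89)), 26445) = Mul(Add(-4707, -14596), 26445) = Mul(-19303, 26445) = -510467835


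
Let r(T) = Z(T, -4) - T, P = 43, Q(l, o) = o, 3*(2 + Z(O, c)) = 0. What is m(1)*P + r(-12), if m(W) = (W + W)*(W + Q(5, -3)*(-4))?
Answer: 1128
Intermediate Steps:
Z(O, c) = -2 (Z(O, c) = -2 + (⅓)*0 = -2 + 0 = -2)
r(T) = -2 - T
m(W) = 2*W*(12 + W) (m(W) = (W + W)*(W - 3*(-4)) = (2*W)*(W + 12) = (2*W)*(12 + W) = 2*W*(12 + W))
m(1)*P + r(-12) = (2*1*(12 + 1))*43 + (-2 - 1*(-12)) = (2*1*13)*43 + (-2 + 12) = 26*43 + 10 = 1118 + 10 = 1128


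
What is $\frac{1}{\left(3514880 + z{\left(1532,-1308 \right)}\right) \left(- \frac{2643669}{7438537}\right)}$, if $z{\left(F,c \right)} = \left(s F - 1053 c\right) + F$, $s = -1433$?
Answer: $- \frac{7438537}{7133623556220} \approx -1.0427 \cdot 10^{-6}$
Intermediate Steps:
$z{\left(F,c \right)} = - 1432 F - 1053 c$ ($z{\left(F,c \right)} = \left(- 1433 F - 1053 c\right) + F = - 1432 F - 1053 c$)
$\frac{1}{\left(3514880 + z{\left(1532,-1308 \right)}\right) \left(- \frac{2643669}{7438537}\right)} = \frac{1}{\left(3514880 - 816500\right) \left(- \frac{2643669}{7438537}\right)} = \frac{1}{2698380} \left(- \frac{7438537}{2643669}\right) = - \frac{7438537}{7133623556220}$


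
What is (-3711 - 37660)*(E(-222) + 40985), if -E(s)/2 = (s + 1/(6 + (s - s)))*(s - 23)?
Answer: 8404104940/3 ≈ 2.8014e+9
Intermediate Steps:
E(s) = -2*(-23 + s)*(⅙ + s) (E(s) = -2*(s + 1/(6 + (s - s)))*(s - 23) = -2*(s + 1/(6 + 0))*(-23 + s) = -2*(s + 1/6)*(-23 + s) = -2*(s + ⅙)*(-23 + s) = -2*(⅙ + s)*(-23 + s) = -2*(-23 + s)*(⅙ + s))
(-3711 - 37660)*(E(-222) + 40985) = (-3711 - 37660)*((23/3 - 2*(-222)² + (137/3)*(-222)) + 40985) = -41371*((23/3 - 2*49284 - 10138) + 40985) = -41371*((23/3 - 98568 - 10138) + 40985) = -41371*(-326095/3 + 40985) = -41371*(-203140/3) = 8404104940/3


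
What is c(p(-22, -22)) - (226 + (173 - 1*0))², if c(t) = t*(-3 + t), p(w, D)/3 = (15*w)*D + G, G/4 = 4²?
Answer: 482543667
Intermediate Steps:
G = 64 (G = 4*4² = 4*16 = 64)
p(w, D) = 192 + 45*D*w (p(w, D) = 3*((15*w)*D + 64) = 3*(15*D*w + 64) = 3*(64 + 15*D*w) = 192 + 45*D*w)
c(p(-22, -22)) - (226 + (173 - 1*0))² = (192 + 45*(-22)*(-22))*(-3 + (192 + 45*(-22)*(-22))) - (226 + (173 - 1*0))² = (192 + 21780)*(-3 + (192 + 21780)) - (226 + (173 + 0))² = 21972*(-3 + 21972) - (226 + 173)² = 21972*21969 - 1*399² = 482702868 - 1*159201 = 482702868 - 159201 = 482543667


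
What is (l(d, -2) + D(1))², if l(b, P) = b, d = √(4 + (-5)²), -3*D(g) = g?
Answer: 262/9 - 2*√29/3 ≈ 25.521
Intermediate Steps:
D(g) = -g/3
d = √29 (d = √(4 + 25) = √29 ≈ 5.3852)
(l(d, -2) + D(1))² = (√29 - ⅓*1)² = (√29 - ⅓)² = (-⅓ + √29)²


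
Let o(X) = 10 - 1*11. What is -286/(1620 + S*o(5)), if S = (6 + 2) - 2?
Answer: -143/807 ≈ -0.17720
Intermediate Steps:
o(X) = -1 (o(X) = 10 - 11 = -1)
S = 6 (S = 8 - 2 = 6)
-286/(1620 + S*o(5)) = -286/(1620 + 6*(-1)) = -286/(1620 - 6) = -286/1614 = (1/1614)*(-286) = -143/807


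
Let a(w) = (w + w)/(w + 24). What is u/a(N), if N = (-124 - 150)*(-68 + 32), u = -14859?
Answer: -1020318/137 ≈ -7447.6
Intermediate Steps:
N = 9864 (N = -274*(-36) = 9864)
a(w) = 2*w/(24 + w) (a(w) = (2*w)/(24 + w) = 2*w/(24 + w))
u/a(N) = -14859/(2*9864/(24 + 9864)) = -14859/(2*9864/9888) = -14859/(2*9864*(1/9888)) = -14859/411/206 = -14859*206/411 = -1020318/137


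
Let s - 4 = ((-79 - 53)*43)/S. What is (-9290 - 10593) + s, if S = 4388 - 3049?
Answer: -26623657/1339 ≈ -19883.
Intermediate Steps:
S = 1339
s = -320/1339 (s = 4 + ((-79 - 53)*43)/1339 = 4 - 132*43*(1/1339) = 4 - 5676*1/1339 = 4 - 5676/1339 = -320/1339 ≈ -0.23898)
(-9290 - 10593) + s = (-9290 - 10593) - 320/1339 = -19883 - 320/1339 = -26623657/1339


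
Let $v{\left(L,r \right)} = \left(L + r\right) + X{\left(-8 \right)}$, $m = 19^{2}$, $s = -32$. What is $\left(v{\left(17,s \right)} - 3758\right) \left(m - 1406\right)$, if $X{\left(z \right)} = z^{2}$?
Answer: $3875905$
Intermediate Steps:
$m = 361$
$v{\left(L,r \right)} = 64 + L + r$ ($v{\left(L,r \right)} = \left(L + r\right) + \left(-8\right)^{2} = \left(L + r\right) + 64 = 64 + L + r$)
$\left(v{\left(17,s \right)} - 3758\right) \left(m - 1406\right) = \left(\left(64 + 17 - 32\right) - 3758\right) \left(361 - 1406\right) = \left(49 - 3758\right) \left(-1045\right) = \left(-3709\right) \left(-1045\right) = 3875905$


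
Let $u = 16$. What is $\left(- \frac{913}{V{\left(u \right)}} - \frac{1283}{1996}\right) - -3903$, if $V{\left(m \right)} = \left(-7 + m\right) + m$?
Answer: $\frac{192905277}{49900} \approx 3865.8$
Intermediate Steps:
$V{\left(m \right)} = -7 + 2 m$
$\left(- \frac{913}{V{\left(u \right)}} - \frac{1283}{1996}\right) - -3903 = \left(- \frac{913}{-7 + 2 \cdot 16} - \frac{1283}{1996}\right) - -3903 = \left(- \frac{913}{-7 + 32} - \frac{1283}{1996}\right) + 3903 = \left(- \frac{913}{25} - \frac{1283}{1996}\right) + 3903 = - \frac{1854423}{49900} + 3903 = \frac{192905277}{49900}$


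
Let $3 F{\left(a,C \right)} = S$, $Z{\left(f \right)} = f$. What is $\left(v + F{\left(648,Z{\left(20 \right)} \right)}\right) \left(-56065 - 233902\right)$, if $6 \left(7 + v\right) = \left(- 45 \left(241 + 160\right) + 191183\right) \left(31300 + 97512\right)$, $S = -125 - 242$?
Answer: $-1077819482817960$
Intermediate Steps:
$S = -367$ ($S = -125 - 242 = -367$)
$v = \frac{11151126007}{3}$ ($v = -7 + \frac{\left(- 45 \left(241 + 160\right) + 191183\right) \left(31300 + 97512\right)}{6} = -7 + \frac{\left(\left(-45\right) 401 + 191183\right) 128812}{6} = -7 + \frac{\left(-18045 + 191183\right) 128812}{6} = -7 + \frac{173138 \cdot 128812}{6} = -7 + \frac{1}{6} \cdot 22302252056 = -7 + \frac{11151126028}{3} = \frac{11151126007}{3} \approx 3.717 \cdot 10^{9}$)
$F{\left(a,C \right)} = - \frac{367}{3}$ ($F{\left(a,C \right)} = \frac{1}{3} \left(-367\right) = - \frac{367}{3}$)
$\left(v + F{\left(648,Z{\left(20 \right)} \right)}\right) \left(-56065 - 233902\right) = \left(\frac{11151126007}{3} - \frac{367}{3}\right) \left(-56065 - 233902\right) = 3717041880 \left(-289967\right) = -1077819482817960$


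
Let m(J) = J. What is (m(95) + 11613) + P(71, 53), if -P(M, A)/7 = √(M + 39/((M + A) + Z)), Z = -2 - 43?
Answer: 11708 - 28*√27887/79 ≈ 11649.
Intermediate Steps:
Z = -45
P(M, A) = -7*√(M + 39/(-45 + A + M)) (P(M, A) = -7*√(M + 39/((M + A) - 45)) = -7*√(M + 39/((A + M) - 45)) = -7*√(M + 39/(-45 + A + M)))
(m(95) + 11613) + P(71, 53) = (95 + 11613) - 7*√(39 + 71*(-45 + 53 + 71))/√(-45 + 53 + 71) = 11708 - 7*√79*√(39 + 71*79)/79 = 11708 - 7*√79*√(39 + 5609)/79 = 11708 - 7*4*√27887/79 = 11708 - 28*√27887/79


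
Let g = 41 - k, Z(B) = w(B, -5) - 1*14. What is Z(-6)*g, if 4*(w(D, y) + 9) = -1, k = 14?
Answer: -2511/4 ≈ -627.75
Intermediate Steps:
w(D, y) = -37/4 (w(D, y) = -9 + (¼)*(-1) = -9 - ¼ = -37/4)
Z(B) = -93/4 (Z(B) = -37/4 - 1*14 = -37/4 - 14 = -93/4)
g = 27 (g = 41 - 1*14 = 41 - 14 = 27)
Z(-6)*g = -93/4*27 = -2511/4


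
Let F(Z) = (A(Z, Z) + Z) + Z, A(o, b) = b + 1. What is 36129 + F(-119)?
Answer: 35773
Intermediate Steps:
A(o, b) = 1 + b
F(Z) = 1 + 3*Z (F(Z) = ((1 + Z) + Z) + Z = (1 + 2*Z) + Z = 1 + 3*Z)
36129 + F(-119) = 36129 + (1 + 3*(-119)) = 36129 + (1 - 357) = 36129 - 356 = 35773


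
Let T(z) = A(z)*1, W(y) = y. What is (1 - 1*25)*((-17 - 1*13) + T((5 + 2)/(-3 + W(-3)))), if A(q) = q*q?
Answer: 2062/3 ≈ 687.33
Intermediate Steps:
A(q) = q**2
T(z) = z**2 (T(z) = z**2*1 = z**2)
(1 - 1*25)*((-17 - 1*13) + T((5 + 2)/(-3 + W(-3)))) = (1 - 1*25)*((-17 - 1*13) + ((5 + 2)/(-3 - 3))**2) = (1 - 25)*((-17 - 13) + (7/(-6))**2) = -24*(-30 + (7*(-1/6))**2) = -24*(-30 + (-7/6)**2) = -24*(-30 + 49/36) = -24*(-1031/36) = 2062/3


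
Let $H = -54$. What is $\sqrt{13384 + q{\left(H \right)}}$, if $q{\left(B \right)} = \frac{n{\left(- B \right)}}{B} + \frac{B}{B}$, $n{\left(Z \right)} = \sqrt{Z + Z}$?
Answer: $\frac{\sqrt{120465 - \sqrt{3}}}{3} \approx 115.69$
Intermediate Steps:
$n{\left(Z \right)} = \sqrt{2} \sqrt{Z}$ ($n{\left(Z \right)} = \sqrt{2 Z} = \sqrt{2} \sqrt{Z}$)
$q{\left(B \right)} = 1 + \frac{\sqrt{2} \sqrt{- B}}{B}$ ($q{\left(B \right)} = \frac{\sqrt{2} \sqrt{- B}}{B} + \frac{B}{B} = \frac{\sqrt{2} \sqrt{- B}}{B} + 1 = 1 + \frac{\sqrt{2} \sqrt{- B}}{B}$)
$\sqrt{13384 + q{\left(H \right)}} = \sqrt{13384 + \frac{-54 + \sqrt{2} \sqrt{\left(-1\right) \left(-54\right)}}{-54}} = \sqrt{13384 - \frac{-54 + \sqrt{2} \sqrt{54}}{54}} = \sqrt{13384 - \frac{-54 + \sqrt{2} \cdot 3 \sqrt{6}}{54}} = \sqrt{13384 - \frac{-54 + 6 \sqrt{3}}{54}} = \sqrt{13384 + \left(1 - \frac{\sqrt{3}}{9}\right)} = \sqrt{13385 - \frac{\sqrt{3}}{9}}$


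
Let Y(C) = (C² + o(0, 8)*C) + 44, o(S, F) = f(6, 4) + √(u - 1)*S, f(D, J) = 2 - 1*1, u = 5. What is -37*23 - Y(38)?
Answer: -2377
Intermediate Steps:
f(D, J) = 1 (f(D, J) = 2 - 1 = 1)
o(S, F) = 1 + 2*S (o(S, F) = 1 + √(5 - 1)*S = 1 + √4*S = 1 + 2*S)
Y(C) = 44 + C + C² (Y(C) = (C² + (1 + 2*0)*C) + 44 = (C² + (1 + 0)*C) + 44 = (C² + 1*C) + 44 = (C² + C) + 44 = (C + C²) + 44 = 44 + C + C²)
-37*23 - Y(38) = -37*23 - (44 + 38 + 38²) = -851 - (44 + 38 + 1444) = -851 - 1*1526 = -851 - 1526 = -2377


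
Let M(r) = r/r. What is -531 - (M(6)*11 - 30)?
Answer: -512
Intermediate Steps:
M(r) = 1
-531 - (M(6)*11 - 30) = -531 - (1*11 - 30) = -531 - (11 - 30) = -531 - 1*(-19) = -531 + 19 = -512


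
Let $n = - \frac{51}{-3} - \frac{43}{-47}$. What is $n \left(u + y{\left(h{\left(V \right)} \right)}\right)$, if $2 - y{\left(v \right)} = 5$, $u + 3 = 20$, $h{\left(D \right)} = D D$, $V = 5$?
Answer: $\frac{11788}{47} \approx 250.81$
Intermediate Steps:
$h{\left(D \right)} = D^{2}$
$u = 17$ ($u = -3 + 20 = 17$)
$y{\left(v \right)} = -3$ ($y{\left(v \right)} = 2 - 5 = -3$)
$n = \frac{842}{47}$ ($n = \left(-51\right) \left(- \frac{1}{3}\right) - - \frac{43}{47} = 17 + \frac{43}{47} = \frac{842}{47} \approx 17.915$)
$n \left(u + y{\left(h{\left(V \right)} \right)}\right) = \frac{842 \left(17 - 3\right)}{47} = \frac{842}{47} \cdot 14 = \frac{11788}{47}$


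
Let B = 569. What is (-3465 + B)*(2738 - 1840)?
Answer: -2600608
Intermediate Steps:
(-3465 + B)*(2738 - 1840) = (-3465 + 569)*(2738 - 1840) = -2896*898 = -2600608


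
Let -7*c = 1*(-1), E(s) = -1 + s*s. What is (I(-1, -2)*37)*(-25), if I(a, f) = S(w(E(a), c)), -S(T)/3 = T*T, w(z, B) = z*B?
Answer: 0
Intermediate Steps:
E(s) = -1 + s²
c = ⅐ (c = -(-1)/7 = -⅐*(-1) = ⅐ ≈ 0.14286)
w(z, B) = B*z
S(T) = -3*T² (S(T) = -3*T*T = -3*T²)
I(a, f) = -3*(-⅐ + a²/7)² (I(a, f) = -3*(-1 + a²)²/49 = -3*(-⅐ + a²/7)²)
(I(-1, -2)*37)*(-25) = (-3*(-1 + (-1)²)²/49*37)*(-25) = (-3*(-1 + 1)²/49*37)*(-25) = (-3/49*0²*37)*(-25) = (-3/49*0*37)*(-25) = (0*37)*(-25) = 0*(-25) = 0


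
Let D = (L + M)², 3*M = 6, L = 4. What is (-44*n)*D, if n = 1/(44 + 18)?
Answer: -792/31 ≈ -25.548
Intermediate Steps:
M = 2 (M = (⅓)*6 = 2)
D = 36 (D = (4 + 2)² = 6² = 36)
n = 1/62 ≈ 0.016129
(-44*n)*D = -44*1/62*36 = -22/31*36 = -792/31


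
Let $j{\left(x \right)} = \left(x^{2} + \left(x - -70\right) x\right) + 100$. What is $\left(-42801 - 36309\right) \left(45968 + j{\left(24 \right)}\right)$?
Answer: $-3868479000$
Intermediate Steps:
$j{\left(x \right)} = 100 + x^{2} + x \left(70 + x\right)$ ($j{\left(x \right)} = \left(x^{2} + \left(x + 70\right) x\right) + 100 = \left(x^{2} + \left(70 + x\right) x\right) + 100 = \left(x^{2} + x \left(70 + x\right)\right) + 100 = 100 + x^{2} + x \left(70 + x\right)$)
$\left(-42801 - 36309\right) \left(45968 + j{\left(24 \right)}\right) = \left(-42801 - 36309\right) \left(45968 + \left(100 + 2 \cdot 24^{2} + 70 \cdot 24\right)\right) = - 79110 \left(45968 + \left(100 + 2 \cdot 576 + 1680\right)\right) = - 79110 \left(45968 + \left(100 + 1152 + 1680\right)\right) = - 79110 \left(45968 + 2932\right) = \left(-79110\right) 48900 = -3868479000$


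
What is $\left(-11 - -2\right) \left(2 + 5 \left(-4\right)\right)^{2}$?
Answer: $-2916$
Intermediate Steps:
$\left(-11 - -2\right) \left(2 + 5 \left(-4\right)\right)^{2} = \left(-11 + 2\right) \left(2 - 20\right)^{2} = - 9 \left(-18\right)^{2} = \left(-9\right) 324 = -2916$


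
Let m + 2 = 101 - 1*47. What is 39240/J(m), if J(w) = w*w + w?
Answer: 9810/689 ≈ 14.238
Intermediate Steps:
m = 52 (m = -2 + (101 - 1*47) = -2 + (101 - 47) = -2 + 54 = 52)
J(w) = w + w² (J(w) = w² + w = w + w²)
39240/J(m) = 39240/((52*(1 + 52))) = 39240/((52*53)) = 39240/2756 = 39240*(1/2756) = 9810/689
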